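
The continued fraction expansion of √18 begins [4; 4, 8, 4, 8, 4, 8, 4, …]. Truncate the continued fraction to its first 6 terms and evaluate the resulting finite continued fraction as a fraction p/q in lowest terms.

19601/4620

Compute successive convergents:
a_0 = 4: 4/1
a_1 = 4: 17/4
a_2 = 8: 140/33
a_3 = 4: 577/136
a_4 = 8: 4756/1121
a_5 = 4: 19601/4620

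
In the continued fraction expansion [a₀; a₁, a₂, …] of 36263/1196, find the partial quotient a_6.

⌊36263/1196⌋ = 30, remainder 383
⌊1196/383⌋ = 3, remainder 47
⌊383/47⌋ = 8, remainder 7
⌊47/7⌋ = 6, remainder 5
⌊7/5⌋ = 1, remainder 2
⌊5/2⌋ = 2, remainder 1
⌊2/1⌋ = 2, remainder 0

2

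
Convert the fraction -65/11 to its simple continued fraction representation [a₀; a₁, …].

[-6; 11]

Repeatedly divide and take the remainder:
⌊-65/11⌋ = -6, remainder 1
⌊11/1⌋ = 11, remainder 0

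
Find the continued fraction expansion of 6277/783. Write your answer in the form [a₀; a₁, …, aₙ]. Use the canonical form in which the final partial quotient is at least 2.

[8; 60, 4, 3]

6277 ÷ 783 → quotient 8, remainder 13
783 ÷ 13 → quotient 60, remainder 3
13 ÷ 3 → quotient 4, remainder 1
3 ÷ 1 → quotient 3, remainder 0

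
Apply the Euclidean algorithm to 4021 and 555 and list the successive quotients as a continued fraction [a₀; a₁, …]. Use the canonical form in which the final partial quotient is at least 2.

[7; 4, 12, 2, 1, 3]

Run the Euclidean algorithm, recording each quotient:
4021 = 7·555 + 136, so a_0 = 7
555 = 4·136 + 11, so a_1 = 4
136 = 12·11 + 4, so a_2 = 12
11 = 2·4 + 3, so a_3 = 2
4 = 1·3 + 1, so a_4 = 1
3 = 3·1 + 0, so a_5 = 3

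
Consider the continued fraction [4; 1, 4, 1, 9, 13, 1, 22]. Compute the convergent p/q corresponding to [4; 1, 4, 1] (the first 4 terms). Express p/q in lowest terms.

29/6

Compute successive convergents:
a_0 = 4: 4/1
a_1 = 1: 5/1
a_2 = 4: 24/5
a_3 = 1: 29/6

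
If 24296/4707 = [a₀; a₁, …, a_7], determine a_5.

1

Run the Euclidean algorithm, recording each quotient:
24296 = 5·4707 + 761, so a_0 = 5
4707 = 6·761 + 141, so a_1 = 6
761 = 5·141 + 56, so a_2 = 5
141 = 2·56 + 29, so a_3 = 2
56 = 1·29 + 27, so a_4 = 1
29 = 1·27 + 2, so a_5 = 1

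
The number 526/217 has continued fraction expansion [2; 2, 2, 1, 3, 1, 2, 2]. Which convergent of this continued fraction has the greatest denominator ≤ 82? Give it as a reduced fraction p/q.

80/33

a_0 = 2: 2/1  (≤ bound)
a_1 = 2: 5/2  (≤ bound)
a_2 = 2: 12/5  (≤ bound)
a_3 = 1: 17/7  (≤ bound)
a_4 = 3: 63/26  (≤ bound)
a_5 = 1: 80/33  (≤ bound)
a_6 = 2: 223/92  (> 82, stop)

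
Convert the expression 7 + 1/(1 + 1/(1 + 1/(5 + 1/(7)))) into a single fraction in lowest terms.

a_0 = 7: 7/1
a_1 = 1: 8/1
a_2 = 1: 15/2
a_3 = 5: 83/11
a_4 = 7: 596/79

596/79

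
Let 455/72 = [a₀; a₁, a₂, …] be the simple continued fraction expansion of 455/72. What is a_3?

⌊455/72⌋ = 6, remainder 23
⌊72/23⌋ = 3, remainder 3
⌊23/3⌋ = 7, remainder 2
⌊3/2⌋ = 1, remainder 1

1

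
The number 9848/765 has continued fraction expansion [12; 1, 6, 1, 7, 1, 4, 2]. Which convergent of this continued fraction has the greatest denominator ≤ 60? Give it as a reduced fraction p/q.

103/8

List convergents until the denominator exceeds the bound:
a_0 = 12: 12/1  (≤ bound)
a_1 = 1: 13/1  (≤ bound)
a_2 = 6: 90/7  (≤ bound)
a_3 = 1: 103/8  (≤ bound)
a_4 = 7: 811/63  (> 60, stop)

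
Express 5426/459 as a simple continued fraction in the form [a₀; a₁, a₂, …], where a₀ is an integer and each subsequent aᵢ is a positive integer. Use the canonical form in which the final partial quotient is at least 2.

[11; 1, 4, 1, 1, 2, 16]

⌊5426/459⌋ = 11, remainder 377
⌊459/377⌋ = 1, remainder 82
⌊377/82⌋ = 4, remainder 49
⌊82/49⌋ = 1, remainder 33
⌊49/33⌋ = 1, remainder 16
⌊33/16⌋ = 2, remainder 1
⌊16/1⌋ = 16, remainder 0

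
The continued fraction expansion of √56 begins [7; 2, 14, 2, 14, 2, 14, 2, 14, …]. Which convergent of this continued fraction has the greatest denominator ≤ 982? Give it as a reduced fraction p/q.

6503/869

List convergents until the denominator exceeds the bound:
a_0 = 7: 7/1  (≤ bound)
a_1 = 2: 15/2  (≤ bound)
a_2 = 14: 217/29  (≤ bound)
a_3 = 2: 449/60  (≤ bound)
a_4 = 14: 6503/869  (≤ bound)
a_5 = 2: 13455/1798  (> 982, stop)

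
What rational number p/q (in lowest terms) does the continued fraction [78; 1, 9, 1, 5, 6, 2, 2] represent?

Collapse the nested fraction from the inside out:
Start with 2.
2 + 1/(2/1) = 2 + 1/2 = 5/2
6 + 1/(5/2) = 6 + 2/5 = 32/5
5 + 1/(32/5) = 5 + 5/32 = 165/32
1 + 1/(165/32) = 1 + 32/165 = 197/165
9 + 1/(197/165) = 9 + 165/197 = 1938/197
1 + 1/(1938/197) = 1 + 197/1938 = 2135/1938
78 + 1/(2135/1938) = 78 + 1938/2135 = 168468/2135

168468/2135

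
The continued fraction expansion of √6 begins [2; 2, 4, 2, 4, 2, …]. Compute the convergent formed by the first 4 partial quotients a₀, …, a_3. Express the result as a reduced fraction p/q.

49/20

a_0 = 2: 2/1
a_1 = 2: 5/2
a_2 = 4: 22/9
a_3 = 2: 49/20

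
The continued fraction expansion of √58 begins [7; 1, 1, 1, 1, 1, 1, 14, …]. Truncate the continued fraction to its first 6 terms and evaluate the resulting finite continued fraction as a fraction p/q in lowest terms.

61/8

a_0 = 7: 7/1
a_1 = 1: 8/1
a_2 = 1: 15/2
a_3 = 1: 23/3
a_4 = 1: 38/5
a_5 = 1: 61/8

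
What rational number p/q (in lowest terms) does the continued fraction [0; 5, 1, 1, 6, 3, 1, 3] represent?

203/1124

Compute successive convergents:
a_0 = 0: 0/1
a_1 = 5: 1/5
a_2 = 1: 1/6
a_3 = 1: 2/11
a_4 = 6: 13/72
a_5 = 3: 41/227
a_6 = 1: 54/299
a_7 = 3: 203/1124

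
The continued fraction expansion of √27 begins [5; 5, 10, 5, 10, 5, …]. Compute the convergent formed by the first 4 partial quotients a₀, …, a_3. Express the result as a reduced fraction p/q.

Start with 5.
10 + 1/(5/1) = 10 + 1/5 = 51/5
5 + 1/(51/5) = 5 + 5/51 = 260/51
5 + 1/(260/51) = 5 + 51/260 = 1351/260

1351/260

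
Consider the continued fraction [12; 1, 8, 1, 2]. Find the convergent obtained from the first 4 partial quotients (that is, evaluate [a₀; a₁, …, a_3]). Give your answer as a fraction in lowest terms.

129/10

Start with 1.
8 + 1/(1/1) = 8 + 1/1 = 9/1
1 + 1/(9/1) = 1 + 1/9 = 10/9
12 + 1/(10/9) = 12 + 9/10 = 129/10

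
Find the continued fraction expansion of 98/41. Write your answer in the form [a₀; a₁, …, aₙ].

[2; 2, 1, 1, 3, 2]

98 = 2·41 + 16, so a_0 = 2
41 = 2·16 + 9, so a_1 = 2
16 = 1·9 + 7, so a_2 = 1
9 = 1·7 + 2, so a_3 = 1
7 = 3·2 + 1, so a_4 = 3
2 = 2·1 + 0, so a_5 = 2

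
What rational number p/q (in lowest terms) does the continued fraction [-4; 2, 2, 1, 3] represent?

Start with 3.
1 + 1/(3/1) = 1 + 1/3 = 4/3
2 + 1/(4/3) = 2 + 3/4 = 11/4
2 + 1/(11/4) = 2 + 4/11 = 26/11
-4 + 1/(26/11) = -4 + 11/26 = -93/26

-93/26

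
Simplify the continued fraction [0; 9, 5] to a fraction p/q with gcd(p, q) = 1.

Work from the innermost term outward:
Start with 5.
9 + 1/(5/1) = 9 + 1/5 = 46/5
0 + 1/(46/5) = 0 + 5/46 = 5/46

5/46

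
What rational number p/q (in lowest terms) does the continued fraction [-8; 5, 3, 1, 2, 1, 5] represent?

-3538/453

Start with 5.
1 + 1/(5/1) = 1 + 1/5 = 6/5
2 + 1/(6/5) = 2 + 5/6 = 17/6
1 + 1/(17/6) = 1 + 6/17 = 23/17
3 + 1/(23/17) = 3 + 17/23 = 86/23
5 + 1/(86/23) = 5 + 23/86 = 453/86
-8 + 1/(453/86) = -8 + 86/453 = -3538/453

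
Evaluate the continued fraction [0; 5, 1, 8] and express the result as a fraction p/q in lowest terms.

Work from the innermost term outward:
Start with 8.
1 + 1/(8/1) = 1 + 1/8 = 9/8
5 + 1/(9/8) = 5 + 8/9 = 53/9
0 + 1/(53/9) = 0 + 9/53 = 9/53

9/53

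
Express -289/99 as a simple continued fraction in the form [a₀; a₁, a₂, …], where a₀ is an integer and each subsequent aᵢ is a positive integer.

[-3; 12, 2, 1, 2]

-289 = -3·99 + 8, so a_0 = -3
99 = 12·8 + 3, so a_1 = 12
8 = 2·3 + 2, so a_2 = 2
3 = 1·2 + 1, so a_3 = 1
2 = 2·1 + 0, so a_4 = 2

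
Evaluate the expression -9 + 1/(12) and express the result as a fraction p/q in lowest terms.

Compute successive convergents:
a_0 = -9: -9/1
a_1 = 12: -107/12

-107/12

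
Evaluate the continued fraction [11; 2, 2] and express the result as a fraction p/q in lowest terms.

57/5

Start with 2.
2 + 1/(2/1) = 2 + 1/2 = 5/2
11 + 1/(5/2) = 11 + 2/5 = 57/5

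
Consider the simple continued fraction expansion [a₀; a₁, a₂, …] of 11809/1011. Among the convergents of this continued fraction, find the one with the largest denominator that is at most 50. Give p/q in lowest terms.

292/25

a_0 = 11: 11/1  (≤ bound)
a_1 = 1: 12/1  (≤ bound)
a_2 = 2: 35/3  (≤ bound)
a_3 = 7: 257/22  (≤ bound)
a_4 = 1: 292/25  (≤ bound)
a_5 = 2: 841/72  (> 50, stop)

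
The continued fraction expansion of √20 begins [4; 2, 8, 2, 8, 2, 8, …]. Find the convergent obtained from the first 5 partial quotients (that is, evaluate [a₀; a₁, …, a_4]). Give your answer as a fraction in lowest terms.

1364/305

a_0 = 4: 4/1
a_1 = 2: 9/2
a_2 = 8: 76/17
a_3 = 2: 161/36
a_4 = 8: 1364/305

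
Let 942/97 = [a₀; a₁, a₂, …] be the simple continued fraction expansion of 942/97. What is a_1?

1

942 ÷ 97 → quotient 9, remainder 69
97 ÷ 69 → quotient 1, remainder 28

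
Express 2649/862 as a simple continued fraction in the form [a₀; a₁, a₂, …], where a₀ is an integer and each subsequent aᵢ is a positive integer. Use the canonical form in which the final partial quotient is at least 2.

[3; 13, 1, 2, 6, 1, 2]

2649 = 3·862 + 63, so a_0 = 3
862 = 13·63 + 43, so a_1 = 13
63 = 1·43 + 20, so a_2 = 1
43 = 2·20 + 3, so a_3 = 2
20 = 6·3 + 2, so a_4 = 6
3 = 1·2 + 1, so a_5 = 1
2 = 2·1 + 0, so a_6 = 2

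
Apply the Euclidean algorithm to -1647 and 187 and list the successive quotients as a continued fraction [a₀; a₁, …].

Apply division with remainder until the remainder is 0:
-1647 = -9·187 + 36, so a_0 = -9
187 = 5·36 + 7, so a_1 = 5
36 = 5·7 + 1, so a_2 = 5
7 = 7·1 + 0, so a_3 = 7

[-9; 5, 5, 7]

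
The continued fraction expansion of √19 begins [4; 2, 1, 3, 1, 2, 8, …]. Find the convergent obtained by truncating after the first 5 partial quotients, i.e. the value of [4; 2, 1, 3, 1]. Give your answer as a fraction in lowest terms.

a_0 = 4: 4/1
a_1 = 2: 9/2
a_2 = 1: 13/3
a_3 = 3: 48/11
a_4 = 1: 61/14

61/14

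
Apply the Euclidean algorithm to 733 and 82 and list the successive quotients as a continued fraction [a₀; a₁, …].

[8; 1, 15, 2, 2]

⌊733/82⌋ = 8, remainder 77
⌊82/77⌋ = 1, remainder 5
⌊77/5⌋ = 15, remainder 2
⌊5/2⌋ = 2, remainder 1
⌊2/1⌋ = 2, remainder 0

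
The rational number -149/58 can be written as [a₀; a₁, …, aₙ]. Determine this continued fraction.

[-3; 2, 3, 8]

-149 ÷ 58 → quotient -3, remainder 25
58 ÷ 25 → quotient 2, remainder 8
25 ÷ 8 → quotient 3, remainder 1
8 ÷ 1 → quotient 8, remainder 0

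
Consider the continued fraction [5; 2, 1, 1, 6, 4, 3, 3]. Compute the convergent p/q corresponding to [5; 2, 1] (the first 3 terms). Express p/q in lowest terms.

16/3

a_0 = 5: 5/1
a_1 = 2: 11/2
a_2 = 1: 16/3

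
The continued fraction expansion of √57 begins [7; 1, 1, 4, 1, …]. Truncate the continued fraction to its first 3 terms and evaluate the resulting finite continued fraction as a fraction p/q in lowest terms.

Build up convergents one term at a time:
a_0 = 7: 7/1
a_1 = 1: 8/1
a_2 = 1: 15/2

15/2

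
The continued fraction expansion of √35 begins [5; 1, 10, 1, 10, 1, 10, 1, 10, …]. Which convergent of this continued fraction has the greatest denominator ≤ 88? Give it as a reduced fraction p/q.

71/12

a_0 = 5: 5/1  (≤ bound)
a_1 = 1: 6/1  (≤ bound)
a_2 = 10: 65/11  (≤ bound)
a_3 = 1: 71/12  (≤ bound)
a_4 = 10: 775/131  (> 88, stop)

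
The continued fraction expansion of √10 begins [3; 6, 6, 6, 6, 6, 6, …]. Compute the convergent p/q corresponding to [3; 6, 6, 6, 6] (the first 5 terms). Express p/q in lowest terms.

a_0 = 3: 3/1
a_1 = 6: 19/6
a_2 = 6: 117/37
a_3 = 6: 721/228
a_4 = 6: 4443/1405

4443/1405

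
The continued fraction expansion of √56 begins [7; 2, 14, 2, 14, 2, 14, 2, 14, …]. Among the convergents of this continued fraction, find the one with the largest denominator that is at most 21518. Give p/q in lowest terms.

13455/1798

List convergents until the denominator exceeds the bound:
a_0 = 7: 7/1  (≤ bound)
a_1 = 2: 15/2  (≤ bound)
a_2 = 14: 217/29  (≤ bound)
a_3 = 2: 449/60  (≤ bound)
a_4 = 14: 6503/869  (≤ bound)
a_5 = 2: 13455/1798  (≤ bound)
a_6 = 14: 194873/26041  (> 21518, stop)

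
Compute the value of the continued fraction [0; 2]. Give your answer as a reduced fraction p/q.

Start with 2.
0 + 1/(2/1) = 0 + 1/2 = 1/2

1/2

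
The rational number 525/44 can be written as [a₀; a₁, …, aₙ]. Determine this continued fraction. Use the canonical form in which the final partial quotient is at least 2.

[11; 1, 13, 1, 2]

525 = 11·44 + 41, so a_0 = 11
44 = 1·41 + 3, so a_1 = 1
41 = 13·3 + 2, so a_2 = 13
3 = 1·2 + 1, so a_3 = 1
2 = 2·1 + 0, so a_4 = 2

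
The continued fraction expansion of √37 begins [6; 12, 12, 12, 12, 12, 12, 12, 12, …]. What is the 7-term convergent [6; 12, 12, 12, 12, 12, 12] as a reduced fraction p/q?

Work from the innermost term outward:
Start with 12.
12 + 1/(12/1) = 12 + 1/12 = 145/12
12 + 1/(145/12) = 12 + 12/145 = 1752/145
12 + 1/(1752/145) = 12 + 145/1752 = 21169/1752
12 + 1/(21169/1752) = 12 + 1752/21169 = 255780/21169
12 + 1/(255780/21169) = 12 + 21169/255780 = 3090529/255780
6 + 1/(3090529/255780) = 6 + 255780/3090529 = 18798954/3090529

18798954/3090529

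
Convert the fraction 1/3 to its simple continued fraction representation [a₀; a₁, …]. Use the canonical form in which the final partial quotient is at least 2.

[0; 3]

Run the Euclidean algorithm, recording each quotient:
1 ÷ 3 → quotient 0, remainder 1
3 ÷ 1 → quotient 3, remainder 0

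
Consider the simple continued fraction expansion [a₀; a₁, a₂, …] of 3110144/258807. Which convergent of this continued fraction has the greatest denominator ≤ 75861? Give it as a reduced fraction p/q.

416313/34643

List convergents until the denominator exceeds the bound:
a_0 = 12: 12/1  (≤ bound)
a_1 = 58: 697/58  (≤ bound)
a_2 = 35: 24407/2031  (≤ bound)
a_3 = 8: 195953/16306  (≤ bound)
a_4 = 2: 416313/34643  (≤ bound)
a_5 = 7: 3110144/258807  (> 75861, stop)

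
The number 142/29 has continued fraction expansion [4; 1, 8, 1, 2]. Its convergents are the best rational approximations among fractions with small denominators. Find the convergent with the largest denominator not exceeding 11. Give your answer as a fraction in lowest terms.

49/10

a_0 = 4: 4/1  (≤ bound)
a_1 = 1: 5/1  (≤ bound)
a_2 = 8: 44/9  (≤ bound)
a_3 = 1: 49/10  (≤ bound)
a_4 = 2: 142/29  (> 11, stop)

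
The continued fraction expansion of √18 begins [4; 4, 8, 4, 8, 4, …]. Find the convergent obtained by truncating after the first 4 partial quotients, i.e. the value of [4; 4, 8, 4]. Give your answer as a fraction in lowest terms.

a_0 = 4: 4/1
a_1 = 4: 17/4
a_2 = 8: 140/33
a_3 = 4: 577/136

577/136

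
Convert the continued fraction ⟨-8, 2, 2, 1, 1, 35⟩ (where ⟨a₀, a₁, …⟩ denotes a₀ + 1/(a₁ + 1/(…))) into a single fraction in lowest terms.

Start with 35.
1 + 1/(35/1) = 1 + 1/35 = 36/35
1 + 1/(36/35) = 1 + 35/36 = 71/36
2 + 1/(71/36) = 2 + 36/71 = 178/71
2 + 1/(178/71) = 2 + 71/178 = 427/178
-8 + 1/(427/178) = -8 + 178/427 = -3238/427

-3238/427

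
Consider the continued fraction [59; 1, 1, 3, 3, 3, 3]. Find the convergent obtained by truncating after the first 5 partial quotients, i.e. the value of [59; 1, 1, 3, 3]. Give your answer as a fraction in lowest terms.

1370/23

a_0 = 59: 59/1
a_1 = 1: 60/1
a_2 = 1: 119/2
a_3 = 3: 417/7
a_4 = 3: 1370/23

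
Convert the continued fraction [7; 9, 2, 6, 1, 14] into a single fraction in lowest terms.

15000/2111

Compute successive convergents:
a_0 = 7: 7/1
a_1 = 9: 64/9
a_2 = 2: 135/19
a_3 = 6: 874/123
a_4 = 1: 1009/142
a_5 = 14: 15000/2111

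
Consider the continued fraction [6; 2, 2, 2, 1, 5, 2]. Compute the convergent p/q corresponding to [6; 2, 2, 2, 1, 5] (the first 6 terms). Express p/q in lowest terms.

Start with 5.
1 + 1/(5/1) = 1 + 1/5 = 6/5
2 + 1/(6/5) = 2 + 5/6 = 17/6
2 + 1/(17/6) = 2 + 6/17 = 40/17
2 + 1/(40/17) = 2 + 17/40 = 97/40
6 + 1/(97/40) = 6 + 40/97 = 622/97

622/97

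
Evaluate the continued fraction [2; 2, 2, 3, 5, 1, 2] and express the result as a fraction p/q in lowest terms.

a_0 = 2: 2/1
a_1 = 2: 5/2
a_2 = 2: 12/5
a_3 = 3: 41/17
a_4 = 5: 217/90
a_5 = 1: 258/107
a_6 = 2: 733/304

733/304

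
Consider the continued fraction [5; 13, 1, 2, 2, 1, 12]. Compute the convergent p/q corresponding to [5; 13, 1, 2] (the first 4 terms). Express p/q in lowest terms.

Use the convergent recurrence hₖ = aₖ·hₖ₋₁ + hₖ₋₂ (and likewise for the denominators kₖ):
a_0 = 5: 5/1
a_1 = 13: 66/13
a_2 = 1: 71/14
a_3 = 2: 208/41

208/41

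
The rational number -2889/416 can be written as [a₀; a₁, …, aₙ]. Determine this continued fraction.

-2889 = -7·416 + 23, so a_0 = -7
416 = 18·23 + 2, so a_1 = 18
23 = 11·2 + 1, so a_2 = 11
2 = 2·1 + 0, so a_3 = 2

[-7; 18, 11, 2]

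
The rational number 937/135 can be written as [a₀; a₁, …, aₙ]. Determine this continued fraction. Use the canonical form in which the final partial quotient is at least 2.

⌊937/135⌋ = 6, remainder 127
⌊135/127⌋ = 1, remainder 8
⌊127/8⌋ = 15, remainder 7
⌊8/7⌋ = 1, remainder 1
⌊7/1⌋ = 7, remainder 0

[6; 1, 15, 1, 7]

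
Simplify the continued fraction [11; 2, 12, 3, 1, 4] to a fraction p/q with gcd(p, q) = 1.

5568/485

Use the convergent recurrence hₖ = aₖ·hₖ₋₁ + hₖ₋₂ (and likewise for the denominators kₖ):
a_0 = 11: 11/1
a_1 = 2: 23/2
a_2 = 12: 287/25
a_3 = 3: 884/77
a_4 = 1: 1171/102
a_5 = 4: 5568/485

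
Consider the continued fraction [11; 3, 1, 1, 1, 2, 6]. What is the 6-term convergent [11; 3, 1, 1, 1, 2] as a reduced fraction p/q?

327/29

Start with 2.
1 + 1/(2/1) = 1 + 1/2 = 3/2
1 + 1/(3/2) = 1 + 2/3 = 5/3
1 + 1/(5/3) = 1 + 3/5 = 8/5
3 + 1/(8/5) = 3 + 5/8 = 29/8
11 + 1/(29/8) = 11 + 8/29 = 327/29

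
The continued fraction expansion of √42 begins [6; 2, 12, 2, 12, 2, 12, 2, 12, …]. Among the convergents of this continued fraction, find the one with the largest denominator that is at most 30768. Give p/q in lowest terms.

a_0 = 6: 6/1  (≤ bound)
a_1 = 2: 13/2  (≤ bound)
a_2 = 12: 162/25  (≤ bound)
a_3 = 2: 337/52  (≤ bound)
a_4 = 12: 4206/649  (≤ bound)
a_5 = 2: 8749/1350  (≤ bound)
a_6 = 12: 109194/16849  (≤ bound)
a_7 = 2: 227137/35048  (> 30768, stop)

109194/16849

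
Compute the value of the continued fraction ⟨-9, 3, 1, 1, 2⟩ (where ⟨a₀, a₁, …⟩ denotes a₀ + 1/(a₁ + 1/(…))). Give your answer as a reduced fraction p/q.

Use the convergent recurrence hₖ = aₖ·hₖ₋₁ + hₖ₋₂ (and likewise for the denominators kₖ):
a_0 = -9: -9/1
a_1 = 3: -26/3
a_2 = 1: -35/4
a_3 = 1: -61/7
a_4 = 2: -157/18

-157/18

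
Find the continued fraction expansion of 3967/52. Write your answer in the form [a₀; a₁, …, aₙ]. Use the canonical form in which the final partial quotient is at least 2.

Repeatedly divide and take the remainder:
⌊3967/52⌋ = 76, remainder 15
⌊52/15⌋ = 3, remainder 7
⌊15/7⌋ = 2, remainder 1
⌊7/1⌋ = 7, remainder 0

[76; 3, 2, 7]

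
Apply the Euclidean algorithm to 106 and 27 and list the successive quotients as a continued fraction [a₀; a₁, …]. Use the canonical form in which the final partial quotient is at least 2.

[3; 1, 12, 2]

Run the Euclidean algorithm, recording each quotient:
106 = 3·27 + 25, so a_0 = 3
27 = 1·25 + 2, so a_1 = 1
25 = 12·2 + 1, so a_2 = 12
2 = 2·1 + 0, so a_3 = 2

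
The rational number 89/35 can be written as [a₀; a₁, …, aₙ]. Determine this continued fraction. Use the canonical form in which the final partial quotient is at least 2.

89 ÷ 35 → quotient 2, remainder 19
35 ÷ 19 → quotient 1, remainder 16
19 ÷ 16 → quotient 1, remainder 3
16 ÷ 3 → quotient 5, remainder 1
3 ÷ 1 → quotient 3, remainder 0

[2; 1, 1, 5, 3]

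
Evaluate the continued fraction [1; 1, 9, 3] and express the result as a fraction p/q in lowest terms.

a_0 = 1: 1/1
a_1 = 1: 2/1
a_2 = 9: 19/10
a_3 = 3: 59/31

59/31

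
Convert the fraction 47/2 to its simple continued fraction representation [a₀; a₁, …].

[23; 2]

Apply division with remainder until the remainder is 0:
47 = 23·2 + 1, so a_0 = 23
2 = 2·1 + 0, so a_1 = 2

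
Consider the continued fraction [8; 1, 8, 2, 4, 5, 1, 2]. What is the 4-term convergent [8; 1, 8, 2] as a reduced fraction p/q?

a_0 = 8: 8/1
a_1 = 1: 9/1
a_2 = 8: 80/9
a_3 = 2: 169/19

169/19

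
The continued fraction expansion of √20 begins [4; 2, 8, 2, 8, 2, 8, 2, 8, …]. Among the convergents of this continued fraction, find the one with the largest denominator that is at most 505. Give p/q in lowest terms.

1364/305

a_0 = 4: 4/1  (≤ bound)
a_1 = 2: 9/2  (≤ bound)
a_2 = 8: 76/17  (≤ bound)
a_3 = 2: 161/36  (≤ bound)
a_4 = 8: 1364/305  (≤ bound)
a_5 = 2: 2889/646  (> 505, stop)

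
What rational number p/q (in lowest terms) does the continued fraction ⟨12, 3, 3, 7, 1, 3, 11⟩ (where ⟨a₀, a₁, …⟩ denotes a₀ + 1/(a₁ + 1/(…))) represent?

Start with 11.
3 + 1/(11/1) = 3 + 1/11 = 34/11
1 + 1/(34/11) = 1 + 11/34 = 45/34
7 + 1/(45/34) = 7 + 34/45 = 349/45
3 + 1/(349/45) = 3 + 45/349 = 1092/349
3 + 1/(1092/349) = 3 + 349/1092 = 3625/1092
12 + 1/(3625/1092) = 12 + 1092/3625 = 44592/3625

44592/3625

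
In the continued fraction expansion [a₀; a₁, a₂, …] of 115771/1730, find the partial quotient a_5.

115771 ÷ 1730 → quotient 66, remainder 1591
1730 ÷ 1591 → quotient 1, remainder 139
1591 ÷ 139 → quotient 11, remainder 62
139 ÷ 62 → quotient 2, remainder 15
62 ÷ 15 → quotient 4, remainder 2
15 ÷ 2 → quotient 7, remainder 1

7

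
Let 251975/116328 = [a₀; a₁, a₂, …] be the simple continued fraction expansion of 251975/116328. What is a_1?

6

251975 ÷ 116328 → quotient 2, remainder 19319
116328 ÷ 19319 → quotient 6, remainder 414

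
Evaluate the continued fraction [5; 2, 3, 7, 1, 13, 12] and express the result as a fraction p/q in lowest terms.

52779/9718

Start with 12.
13 + 1/(12/1) = 13 + 1/12 = 157/12
1 + 1/(157/12) = 1 + 12/157 = 169/157
7 + 1/(169/157) = 7 + 157/169 = 1340/169
3 + 1/(1340/169) = 3 + 169/1340 = 4189/1340
2 + 1/(4189/1340) = 2 + 1340/4189 = 9718/4189
5 + 1/(9718/4189) = 5 + 4189/9718 = 52779/9718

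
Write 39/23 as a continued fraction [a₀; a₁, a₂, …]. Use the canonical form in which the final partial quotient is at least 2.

[1; 1, 2, 3, 2]

39 = 1·23 + 16, so a_0 = 1
23 = 1·16 + 7, so a_1 = 1
16 = 2·7 + 2, so a_2 = 2
7 = 3·2 + 1, so a_3 = 3
2 = 2·1 + 0, so a_4 = 2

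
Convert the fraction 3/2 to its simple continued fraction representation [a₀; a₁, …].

Apply division with remainder until the remainder is 0:
3 ÷ 2 → quotient 1, remainder 1
2 ÷ 1 → quotient 2, remainder 0

[1; 2]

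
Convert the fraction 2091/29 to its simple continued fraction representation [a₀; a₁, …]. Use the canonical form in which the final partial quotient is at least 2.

2091 = 72·29 + 3, so a_0 = 72
29 = 9·3 + 2, so a_1 = 9
3 = 1·2 + 1, so a_2 = 1
2 = 2·1 + 0, so a_3 = 2

[72; 9, 1, 2]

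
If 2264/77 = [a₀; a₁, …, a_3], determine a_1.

2

Apply division with remainder until the remainder is 0:
2264 = 29·77 + 31, so a_0 = 29
77 = 2·31 + 15, so a_1 = 2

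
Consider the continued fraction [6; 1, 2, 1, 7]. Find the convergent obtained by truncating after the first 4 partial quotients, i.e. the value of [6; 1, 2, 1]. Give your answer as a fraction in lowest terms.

27/4

Use the convergent recurrence hₖ = aₖ·hₖ₋₁ + hₖ₋₂ (and likewise for the denominators kₖ):
a_0 = 6: 6/1
a_1 = 1: 7/1
a_2 = 2: 20/3
a_3 = 1: 27/4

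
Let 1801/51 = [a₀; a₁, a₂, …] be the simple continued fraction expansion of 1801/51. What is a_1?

3

1801 ÷ 51 → quotient 35, remainder 16
51 ÷ 16 → quotient 3, remainder 3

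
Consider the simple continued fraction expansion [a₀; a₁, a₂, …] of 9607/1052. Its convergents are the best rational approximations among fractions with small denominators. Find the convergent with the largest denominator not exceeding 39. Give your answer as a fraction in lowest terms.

List convergents until the denominator exceeds the bound:
a_0 = 9: 9/1  (≤ bound)
a_1 = 7: 64/7  (≤ bound)
a_2 = 1: 73/8  (≤ bound)
a_3 = 1: 137/15  (≤ bound)
a_4 = 3: 484/53  (> 39, stop)

137/15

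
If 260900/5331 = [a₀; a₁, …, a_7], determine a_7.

⌊260900/5331⌋ = 48, remainder 5012
⌊5331/5012⌋ = 1, remainder 319
⌊5012/319⌋ = 15, remainder 227
⌊319/227⌋ = 1, remainder 92
⌊227/92⌋ = 2, remainder 43
⌊92/43⌋ = 2, remainder 6
⌊43/6⌋ = 7, remainder 1
⌊6/1⌋ = 6, remainder 0

6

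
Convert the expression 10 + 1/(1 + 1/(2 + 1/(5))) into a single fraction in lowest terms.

a_0 = 10: 10/1
a_1 = 1: 11/1
a_2 = 2: 32/3
a_3 = 5: 171/16

171/16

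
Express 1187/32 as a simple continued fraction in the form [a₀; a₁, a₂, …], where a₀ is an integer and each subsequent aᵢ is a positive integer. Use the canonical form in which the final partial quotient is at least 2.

Apply division with remainder until the remainder is 0:
1187 = 37·32 + 3, so a_0 = 37
32 = 10·3 + 2, so a_1 = 10
3 = 1·2 + 1, so a_2 = 1
2 = 2·1 + 0, so a_3 = 2

[37; 10, 1, 2]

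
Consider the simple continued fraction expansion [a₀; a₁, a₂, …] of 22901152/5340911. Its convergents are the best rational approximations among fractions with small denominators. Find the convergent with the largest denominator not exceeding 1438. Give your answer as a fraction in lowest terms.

283/66

List convergents until the denominator exceeds the bound:
a_0 = 4: 4/1  (≤ bound)
a_1 = 3: 13/3  (≤ bound)
a_2 = 2: 30/7  (≤ bound)
a_3 = 9: 283/66  (≤ bound)
a_4 = 45: 12765/2977  (> 1438, stop)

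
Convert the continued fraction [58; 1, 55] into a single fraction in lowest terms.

Start with 55.
1 + 1/(55/1) = 1 + 1/55 = 56/55
58 + 1/(56/55) = 58 + 55/56 = 3303/56

3303/56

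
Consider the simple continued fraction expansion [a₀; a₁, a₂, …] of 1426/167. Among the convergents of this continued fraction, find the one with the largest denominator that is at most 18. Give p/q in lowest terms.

List convergents until the denominator exceeds the bound:
a_0 = 8: 8/1  (≤ bound)
a_1 = 1: 9/1  (≤ bound)
a_2 = 1: 17/2  (≤ bound)
a_3 = 5: 94/11  (≤ bound)
a_4 = 1: 111/13  (≤ bound)
a_5 = 12: 1426/167  (> 18, stop)

111/13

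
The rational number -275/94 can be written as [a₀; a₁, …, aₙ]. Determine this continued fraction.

[-3; 13, 2, 3]

Repeatedly divide and take the remainder:
-275 = -3·94 + 7, so a_0 = -3
94 = 13·7 + 3, so a_1 = 13
7 = 2·3 + 1, so a_2 = 2
3 = 3·1 + 0, so a_3 = 3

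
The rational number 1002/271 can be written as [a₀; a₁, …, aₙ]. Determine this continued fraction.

[3; 1, 2, 3, 3, 1, 1, 3]

1002 = 3·271 + 189, so a_0 = 3
271 = 1·189 + 82, so a_1 = 1
189 = 2·82 + 25, so a_2 = 2
82 = 3·25 + 7, so a_3 = 3
25 = 3·7 + 4, so a_4 = 3
7 = 1·4 + 3, so a_5 = 1
4 = 1·3 + 1, so a_6 = 1
3 = 3·1 + 0, so a_7 = 3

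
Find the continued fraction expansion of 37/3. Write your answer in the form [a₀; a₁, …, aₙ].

[12; 3]

Repeatedly divide and take the remainder:
37 = 12·3 + 1, so a_0 = 12
3 = 3·1 + 0, so a_1 = 3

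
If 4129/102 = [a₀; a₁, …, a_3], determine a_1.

⌊4129/102⌋ = 40, remainder 49
⌊102/49⌋ = 2, remainder 4

2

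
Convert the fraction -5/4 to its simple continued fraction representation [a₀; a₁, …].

-5 = -2·4 + 3, so a_0 = -2
4 = 1·3 + 1, so a_1 = 1
3 = 3·1 + 0, so a_2 = 3

[-2; 1, 3]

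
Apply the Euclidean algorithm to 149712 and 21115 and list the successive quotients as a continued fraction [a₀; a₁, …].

[7; 11, 13, 1, 4, 1, 1, 12]

Apply division with remainder until the remainder is 0:
⌊149712/21115⌋ = 7, remainder 1907
⌊21115/1907⌋ = 11, remainder 138
⌊1907/138⌋ = 13, remainder 113
⌊138/113⌋ = 1, remainder 25
⌊113/25⌋ = 4, remainder 13
⌊25/13⌋ = 1, remainder 12
⌊13/12⌋ = 1, remainder 1
⌊12/1⌋ = 12, remainder 0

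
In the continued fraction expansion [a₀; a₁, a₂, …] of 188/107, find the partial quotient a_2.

⌊188/107⌋ = 1, remainder 81
⌊107/81⌋ = 1, remainder 26
⌊81/26⌋ = 3, remainder 3

3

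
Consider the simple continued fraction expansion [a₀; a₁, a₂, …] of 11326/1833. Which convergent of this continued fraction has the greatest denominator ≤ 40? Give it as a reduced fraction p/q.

List convergents until the denominator exceeds the bound:
a_0 = 6: 6/1  (≤ bound)
a_1 = 5: 31/5  (≤ bound)
a_2 = 1: 37/6  (≤ bound)
a_3 = 1: 68/11  (≤ bound)
a_4 = 2: 173/28  (≤ bound)
a_5 = 3: 587/95  (> 40, stop)

173/28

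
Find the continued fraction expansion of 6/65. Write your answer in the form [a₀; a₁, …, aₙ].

Run the Euclidean algorithm, recording each quotient:
6 ÷ 65 → quotient 0, remainder 6
65 ÷ 6 → quotient 10, remainder 5
6 ÷ 5 → quotient 1, remainder 1
5 ÷ 1 → quotient 5, remainder 0

[0; 10, 1, 5]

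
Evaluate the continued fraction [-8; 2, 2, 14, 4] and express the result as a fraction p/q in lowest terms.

-2226/293

Start with 4.
14 + 1/(4/1) = 14 + 1/4 = 57/4
2 + 1/(57/4) = 2 + 4/57 = 118/57
2 + 1/(118/57) = 2 + 57/118 = 293/118
-8 + 1/(293/118) = -8 + 118/293 = -2226/293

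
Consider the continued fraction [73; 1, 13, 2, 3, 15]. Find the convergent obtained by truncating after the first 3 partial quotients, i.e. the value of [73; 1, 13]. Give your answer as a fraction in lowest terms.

1035/14

Build up convergents one term at a time:
a_0 = 73: 73/1
a_1 = 1: 74/1
a_2 = 13: 1035/14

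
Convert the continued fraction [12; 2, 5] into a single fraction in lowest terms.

137/11

Compute successive convergents:
a_0 = 12: 12/1
a_1 = 2: 25/2
a_2 = 5: 137/11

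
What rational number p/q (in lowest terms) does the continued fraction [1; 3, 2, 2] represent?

a_0 = 1: 1/1
a_1 = 3: 4/3
a_2 = 2: 9/7
a_3 = 2: 22/17

22/17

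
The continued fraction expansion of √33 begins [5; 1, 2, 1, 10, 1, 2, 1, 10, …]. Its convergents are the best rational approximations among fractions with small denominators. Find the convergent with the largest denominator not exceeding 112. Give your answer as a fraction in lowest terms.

270/47

List convergents until the denominator exceeds the bound:
a_0 = 5: 5/1  (≤ bound)
a_1 = 1: 6/1  (≤ bound)
a_2 = 2: 17/3  (≤ bound)
a_3 = 1: 23/4  (≤ bound)
a_4 = 10: 247/43  (≤ bound)
a_5 = 1: 270/47  (≤ bound)
a_6 = 2: 787/137  (> 112, stop)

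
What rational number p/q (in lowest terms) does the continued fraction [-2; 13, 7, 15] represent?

a_0 = -2: -2/1
a_1 = 13: -25/13
a_2 = 7: -177/92
a_3 = 15: -2680/1393

-2680/1393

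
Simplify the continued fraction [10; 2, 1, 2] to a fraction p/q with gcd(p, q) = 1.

83/8

a_0 = 10: 10/1
a_1 = 2: 21/2
a_2 = 1: 31/3
a_3 = 2: 83/8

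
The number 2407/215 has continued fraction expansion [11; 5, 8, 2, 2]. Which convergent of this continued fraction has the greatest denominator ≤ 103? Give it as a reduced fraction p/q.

974/87

a_0 = 11: 11/1  (≤ bound)
a_1 = 5: 56/5  (≤ bound)
a_2 = 8: 459/41  (≤ bound)
a_3 = 2: 974/87  (≤ bound)
a_4 = 2: 2407/215  (> 103, stop)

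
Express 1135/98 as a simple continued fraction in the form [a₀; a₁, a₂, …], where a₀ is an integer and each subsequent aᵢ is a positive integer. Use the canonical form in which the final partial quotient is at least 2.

1135 = 11·98 + 57, so a_0 = 11
98 = 1·57 + 41, so a_1 = 1
57 = 1·41 + 16, so a_2 = 1
41 = 2·16 + 9, so a_3 = 2
16 = 1·9 + 7, so a_4 = 1
9 = 1·7 + 2, so a_5 = 1
7 = 3·2 + 1, so a_6 = 3
2 = 2·1 + 0, so a_7 = 2

[11; 1, 1, 2, 1, 1, 3, 2]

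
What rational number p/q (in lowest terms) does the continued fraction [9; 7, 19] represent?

1225/134

a_0 = 9: 9/1
a_1 = 7: 64/7
a_2 = 19: 1225/134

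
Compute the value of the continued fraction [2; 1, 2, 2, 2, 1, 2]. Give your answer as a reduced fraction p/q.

Start with 2.
1 + 1/(2/1) = 1 + 1/2 = 3/2
2 + 1/(3/2) = 2 + 2/3 = 8/3
2 + 1/(8/3) = 2 + 3/8 = 19/8
2 + 1/(19/8) = 2 + 8/19 = 46/19
1 + 1/(46/19) = 1 + 19/46 = 65/46
2 + 1/(65/46) = 2 + 46/65 = 176/65

176/65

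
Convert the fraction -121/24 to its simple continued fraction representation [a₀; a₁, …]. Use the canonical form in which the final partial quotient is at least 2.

-121 = -6·24 + 23, so a_0 = -6
24 = 1·23 + 1, so a_1 = 1
23 = 23·1 + 0, so a_2 = 23

[-6; 1, 23]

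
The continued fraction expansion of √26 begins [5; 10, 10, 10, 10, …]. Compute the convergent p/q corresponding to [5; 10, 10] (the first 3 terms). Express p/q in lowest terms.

a_0 = 5: 5/1
a_1 = 10: 51/10
a_2 = 10: 515/101

515/101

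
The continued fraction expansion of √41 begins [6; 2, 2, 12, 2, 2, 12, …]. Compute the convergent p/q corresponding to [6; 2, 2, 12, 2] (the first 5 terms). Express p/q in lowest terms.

Collapse the nested fraction from the inside out:
Start with 2.
12 + 1/(2/1) = 12 + 1/2 = 25/2
2 + 1/(25/2) = 2 + 2/25 = 52/25
2 + 1/(52/25) = 2 + 25/52 = 129/52
6 + 1/(129/52) = 6 + 52/129 = 826/129

826/129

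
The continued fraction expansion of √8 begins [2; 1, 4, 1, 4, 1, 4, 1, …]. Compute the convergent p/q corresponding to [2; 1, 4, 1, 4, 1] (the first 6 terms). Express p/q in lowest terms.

Compute successive convergents:
a_0 = 2: 2/1
a_1 = 1: 3/1
a_2 = 4: 14/5
a_3 = 1: 17/6
a_4 = 4: 82/29
a_5 = 1: 99/35

99/35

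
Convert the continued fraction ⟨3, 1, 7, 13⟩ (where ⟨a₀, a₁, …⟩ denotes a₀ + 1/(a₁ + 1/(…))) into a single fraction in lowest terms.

Start with 13.
7 + 1/(13/1) = 7 + 1/13 = 92/13
1 + 1/(92/13) = 1 + 13/92 = 105/92
3 + 1/(105/92) = 3 + 92/105 = 407/105

407/105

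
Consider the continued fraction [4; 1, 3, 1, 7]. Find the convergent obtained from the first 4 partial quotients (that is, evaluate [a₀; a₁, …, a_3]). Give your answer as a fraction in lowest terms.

24/5

Start with 1.
3 + 1/(1/1) = 3 + 1/1 = 4/1
1 + 1/(4/1) = 1 + 1/4 = 5/4
4 + 1/(5/4) = 4 + 4/5 = 24/5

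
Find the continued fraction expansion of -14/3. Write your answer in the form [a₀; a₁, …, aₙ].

Repeatedly divide and take the remainder:
-14 ÷ 3 → quotient -5, remainder 1
3 ÷ 1 → quotient 3, remainder 0

[-5; 3]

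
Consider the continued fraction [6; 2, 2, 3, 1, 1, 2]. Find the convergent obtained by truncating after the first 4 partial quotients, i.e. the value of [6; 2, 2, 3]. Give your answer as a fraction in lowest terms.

109/17

Collapse the nested fraction from the inside out:
Start with 3.
2 + 1/(3/1) = 2 + 1/3 = 7/3
2 + 1/(7/3) = 2 + 3/7 = 17/7
6 + 1/(17/7) = 6 + 7/17 = 109/17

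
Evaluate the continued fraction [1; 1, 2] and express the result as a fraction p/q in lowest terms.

Collapse the nested fraction from the inside out:
Start with 2.
1 + 1/(2/1) = 1 + 1/2 = 3/2
1 + 1/(3/2) = 1 + 2/3 = 5/3

5/3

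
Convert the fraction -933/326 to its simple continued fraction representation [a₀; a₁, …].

[-3; 7, 4, 11]

Repeatedly divide and take the remainder:
⌊-933/326⌋ = -3, remainder 45
⌊326/45⌋ = 7, remainder 11
⌊45/11⌋ = 4, remainder 1
⌊11/1⌋ = 11, remainder 0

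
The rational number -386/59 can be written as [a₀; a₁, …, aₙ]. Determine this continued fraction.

[-7; 2, 5, 2, 2]

Run the Euclidean algorithm, recording each quotient:
-386 = -7·59 + 27, so a_0 = -7
59 = 2·27 + 5, so a_1 = 2
27 = 5·5 + 2, so a_2 = 5
5 = 2·2 + 1, so a_3 = 2
2 = 2·1 + 0, so a_4 = 2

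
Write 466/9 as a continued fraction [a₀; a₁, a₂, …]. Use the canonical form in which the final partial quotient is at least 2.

466 = 51·9 + 7, so a_0 = 51
9 = 1·7 + 2, so a_1 = 1
7 = 3·2 + 1, so a_2 = 3
2 = 2·1 + 0, so a_3 = 2

[51; 1, 3, 2]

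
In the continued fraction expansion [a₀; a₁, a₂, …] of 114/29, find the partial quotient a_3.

2

Run the Euclidean algorithm, recording each quotient:
114 ÷ 29 → quotient 3, remainder 27
29 ÷ 27 → quotient 1, remainder 2
27 ÷ 2 → quotient 13, remainder 1
2 ÷ 1 → quotient 2, remainder 0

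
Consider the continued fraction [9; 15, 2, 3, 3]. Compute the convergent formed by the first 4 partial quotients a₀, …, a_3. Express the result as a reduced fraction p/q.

979/108

Start with 3.
2 + 1/(3/1) = 2 + 1/3 = 7/3
15 + 1/(7/3) = 15 + 3/7 = 108/7
9 + 1/(108/7) = 9 + 7/108 = 979/108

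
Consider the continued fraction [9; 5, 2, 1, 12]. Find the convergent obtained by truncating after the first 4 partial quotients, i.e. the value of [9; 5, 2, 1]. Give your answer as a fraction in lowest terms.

a_0 = 9: 9/1
a_1 = 5: 46/5
a_2 = 2: 101/11
a_3 = 1: 147/16

147/16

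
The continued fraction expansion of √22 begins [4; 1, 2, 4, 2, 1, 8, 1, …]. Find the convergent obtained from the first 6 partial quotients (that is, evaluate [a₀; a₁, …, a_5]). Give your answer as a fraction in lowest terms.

197/42

a_0 = 4: 4/1
a_1 = 1: 5/1
a_2 = 2: 14/3
a_3 = 4: 61/13
a_4 = 2: 136/29
a_5 = 1: 197/42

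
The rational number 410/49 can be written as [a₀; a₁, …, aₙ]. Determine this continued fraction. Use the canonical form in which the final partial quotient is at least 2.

⌊410/49⌋ = 8, remainder 18
⌊49/18⌋ = 2, remainder 13
⌊18/13⌋ = 1, remainder 5
⌊13/5⌋ = 2, remainder 3
⌊5/3⌋ = 1, remainder 2
⌊3/2⌋ = 1, remainder 1
⌊2/1⌋ = 2, remainder 0

[8; 2, 1, 2, 1, 1, 2]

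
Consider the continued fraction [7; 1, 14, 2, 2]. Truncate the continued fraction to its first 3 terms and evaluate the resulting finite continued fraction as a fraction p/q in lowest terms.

119/15

a_0 = 7: 7/1
a_1 = 1: 8/1
a_2 = 14: 119/15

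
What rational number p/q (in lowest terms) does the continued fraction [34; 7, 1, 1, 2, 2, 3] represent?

10615/311

Starting at the tail and folding back:
Start with 3.
2 + 1/(3/1) = 2 + 1/3 = 7/3
2 + 1/(7/3) = 2 + 3/7 = 17/7
1 + 1/(17/7) = 1 + 7/17 = 24/17
1 + 1/(24/17) = 1 + 17/24 = 41/24
7 + 1/(41/24) = 7 + 24/41 = 311/41
34 + 1/(311/41) = 34 + 41/311 = 10615/311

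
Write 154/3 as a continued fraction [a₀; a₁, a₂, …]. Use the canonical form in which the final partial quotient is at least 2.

[51; 3]

Run the Euclidean algorithm, recording each quotient:
⌊154/3⌋ = 51, remainder 1
⌊3/1⌋ = 3, remainder 0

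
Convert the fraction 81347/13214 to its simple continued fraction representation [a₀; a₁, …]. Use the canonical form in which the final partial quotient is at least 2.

[6; 6, 2, 2, 7, 4, 6, 2]

Run the Euclidean algorithm, recording each quotient:
⌊81347/13214⌋ = 6, remainder 2063
⌊13214/2063⌋ = 6, remainder 836
⌊2063/836⌋ = 2, remainder 391
⌊836/391⌋ = 2, remainder 54
⌊391/54⌋ = 7, remainder 13
⌊54/13⌋ = 4, remainder 2
⌊13/2⌋ = 6, remainder 1
⌊2/1⌋ = 2, remainder 0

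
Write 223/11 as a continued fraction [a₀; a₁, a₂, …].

Run the Euclidean algorithm, recording each quotient:
223 ÷ 11 → quotient 20, remainder 3
11 ÷ 3 → quotient 3, remainder 2
3 ÷ 2 → quotient 1, remainder 1
2 ÷ 1 → quotient 2, remainder 0

[20; 3, 1, 2]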